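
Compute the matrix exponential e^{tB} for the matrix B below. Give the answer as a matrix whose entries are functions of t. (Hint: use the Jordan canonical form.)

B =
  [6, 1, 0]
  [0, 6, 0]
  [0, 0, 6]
e^{tB} =
  [exp(6*t), t*exp(6*t), 0]
  [0, exp(6*t), 0]
  [0, 0, exp(6*t)]

Strategy: write B = P · J · P⁻¹ where J is a Jordan canonical form, so e^{tB} = P · e^{tJ} · P⁻¹, and e^{tJ} can be computed block-by-block.

B has Jordan form
J =
  [6, 1, 0]
  [0, 6, 0]
  [0, 0, 6]
(up to reordering of blocks).

Per-block formulas:
  For a 1×1 block at λ = 6: exp(t · [6]) = [e^(6t)].
  For a 2×2 Jordan block J_2(6): exp(t · J_2(6)) = e^(6t)·(I + t·N), where N is the 2×2 nilpotent shift.

After assembling e^{tJ} and conjugating by P, we get:

e^{tB} =
  [exp(6*t), t*exp(6*t), 0]
  [0, exp(6*t), 0]
  [0, 0, exp(6*t)]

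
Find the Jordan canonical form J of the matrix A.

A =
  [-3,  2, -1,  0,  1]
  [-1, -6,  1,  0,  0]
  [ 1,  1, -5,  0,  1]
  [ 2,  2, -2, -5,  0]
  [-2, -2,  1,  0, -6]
J_3(-5) ⊕ J_1(-5) ⊕ J_1(-5)

The characteristic polynomial is
  det(x·I − A) = x^5 + 25*x^4 + 250*x^3 + 1250*x^2 + 3125*x + 3125 = (x + 5)^5

Eigenvalues and multiplicities (the geometric multiplicity of λ is n − rank(A − λI), which equals the number of Jordan blocks for λ):
  λ = -5: algebraic multiplicity = 5, geometric multiplicity = 3

Determining the block sizes for each eigenvalue:
  λ = -5: with am = 5 and gm = 3, the partition is not yet determined (e.g. several partitions of 5 into 3 parts exist). Let N = A − (-5)·I. Computing rank(N^1) = 2, rank(N^2) = 1, rank(N^3) = 0; the number of blocks of size ≥ j is rank(N^{j−1}) − rank(N^j), giving [3, 1, 1]. So we have 1 block(s) of size 3, 2 block(s) of size 1 → block sizes [3, 1, 1]

Assembling the blocks gives a Jordan form
J =
  [-5,  1,  0,  0,  0]
  [ 0, -5,  1,  0,  0]
  [ 0,  0, -5,  0,  0]
  [ 0,  0,  0, -5,  0]
  [ 0,  0,  0,  0, -5]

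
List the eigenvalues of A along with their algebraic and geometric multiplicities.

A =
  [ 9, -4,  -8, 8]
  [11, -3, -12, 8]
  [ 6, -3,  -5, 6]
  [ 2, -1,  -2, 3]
λ = 1: alg = 4, geom = 2

Step 1 — factor the characteristic polynomial to read off the algebraic multiplicities:
  χ_A(x) = (x - 1)^4

Step 2 — compute geometric multiplicities via the rank-nullity identity g(λ) = n − rank(A − λI):
  rank(A − (1)·I) = 2, so dim ker(A − (1)·I) = n − 2 = 2

Summary:
  λ = 1: algebraic multiplicity = 4, geometric multiplicity = 2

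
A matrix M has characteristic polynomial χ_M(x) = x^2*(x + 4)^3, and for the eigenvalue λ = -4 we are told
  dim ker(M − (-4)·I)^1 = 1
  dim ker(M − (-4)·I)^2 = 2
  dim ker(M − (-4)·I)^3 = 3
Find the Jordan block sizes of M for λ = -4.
Block sizes for λ = -4: [3]

From the dimensions of kernels of powers, the number of Jordan blocks of size at least j is d_j − d_{j−1} where d_j = dim ker(N^j) (with d_0 = 0). Computing the differences gives [1, 1, 1].
The number of blocks of size exactly k is (#blocks of size ≥ k) − (#blocks of size ≥ k + 1), so the partition is: 1 block(s) of size 3.
In nonincreasing order the block sizes are [3].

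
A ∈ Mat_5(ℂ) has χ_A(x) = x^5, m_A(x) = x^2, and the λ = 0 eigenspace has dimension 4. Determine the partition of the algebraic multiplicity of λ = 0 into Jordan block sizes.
Block sizes for λ = 0: [2, 1, 1, 1]

Step 1 — from the characteristic polynomial, algebraic multiplicity of λ = 0 is 5. From dim ker(A − (0)·I) = 4, there are exactly 4 Jordan blocks for λ = 0.
Step 2 — from the minimal polynomial, the factor (x − 0)^2 tells us the largest block for λ = 0 has size 2.
Step 3 — with total size 5, 4 blocks, and largest block 2, the block sizes (in nonincreasing order) are [2, 1, 1, 1].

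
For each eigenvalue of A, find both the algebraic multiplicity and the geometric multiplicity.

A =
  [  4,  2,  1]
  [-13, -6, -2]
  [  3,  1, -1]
λ = -1: alg = 3, geom = 1

Step 1 — factor the characteristic polynomial to read off the algebraic multiplicities:
  χ_A(x) = (x + 1)^3

Step 2 — compute geometric multiplicities via the rank-nullity identity g(λ) = n − rank(A − λI):
  rank(A − (-1)·I) = 2, so dim ker(A − (-1)·I) = n − 2 = 1

Summary:
  λ = -1: algebraic multiplicity = 3, geometric multiplicity = 1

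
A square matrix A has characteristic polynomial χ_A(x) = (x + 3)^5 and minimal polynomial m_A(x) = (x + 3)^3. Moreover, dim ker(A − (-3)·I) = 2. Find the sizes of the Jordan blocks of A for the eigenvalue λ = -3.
Block sizes for λ = -3: [3, 2]

Step 1 — from the characteristic polynomial, algebraic multiplicity of λ = -3 is 5. From dim ker(A − (-3)·I) = 2, there are exactly 2 Jordan blocks for λ = -3.
Step 2 — from the minimal polynomial, the factor (x + 3)^3 tells us the largest block for λ = -3 has size 3.
Step 3 — with total size 5, 2 blocks, and largest block 3, the block sizes (in nonincreasing order) are [3, 2].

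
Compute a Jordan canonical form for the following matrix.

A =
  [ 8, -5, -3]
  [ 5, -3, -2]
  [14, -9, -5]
J_3(0)

The characteristic polynomial is
  det(x·I − A) = x^3

Eigenvalues and multiplicities (the geometric multiplicity of λ is n − rank(A − λI), which equals the number of Jordan blocks for λ):
  λ = 0: algebraic multiplicity = 3, geometric multiplicity = 1

Determining the block sizes for each eigenvalue:
  λ = 0: one block (gm = 1), so the single block has size am = 3 → block sizes [3]

Assembling the blocks gives a Jordan form
J =
  [0, 1, 0]
  [0, 0, 1]
  [0, 0, 0]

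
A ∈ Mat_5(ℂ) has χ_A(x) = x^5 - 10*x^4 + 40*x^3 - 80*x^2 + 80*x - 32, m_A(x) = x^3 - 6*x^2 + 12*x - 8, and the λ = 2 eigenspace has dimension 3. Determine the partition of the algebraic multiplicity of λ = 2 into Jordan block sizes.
Block sizes for λ = 2: [3, 1, 1]

Step 1 — from the characteristic polynomial, algebraic multiplicity of λ = 2 is 5. From dim ker(A − (2)·I) = 3, there are exactly 3 Jordan blocks for λ = 2.
Step 2 — from the minimal polynomial, the factor (x − 2)^3 tells us the largest block for λ = 2 has size 3.
Step 3 — with total size 5, 3 blocks, and largest block 3, the block sizes (in nonincreasing order) are [3, 1, 1].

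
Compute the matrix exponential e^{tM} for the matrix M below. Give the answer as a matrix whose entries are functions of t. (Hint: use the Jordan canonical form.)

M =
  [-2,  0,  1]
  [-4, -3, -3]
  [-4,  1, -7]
e^{tM} =
  [2*t*exp(-4*t) + exp(-4*t), t^2*exp(-4*t)/2, -t^2*exp(-4*t)/2 + t*exp(-4*t)]
  [-4*t*exp(-4*t), -t^2*exp(-4*t) + t*exp(-4*t) + exp(-4*t), t^2*exp(-4*t) - 3*t*exp(-4*t)]
  [-4*t*exp(-4*t), -t^2*exp(-4*t) + t*exp(-4*t), t^2*exp(-4*t) - 3*t*exp(-4*t) + exp(-4*t)]

Strategy: write M = P · J · P⁻¹ where J is a Jordan canonical form, so e^{tM} = P · e^{tJ} · P⁻¹, and e^{tJ} can be computed block-by-block.

M has Jordan form
J =
  [-4,  1,  0]
  [ 0, -4,  1]
  [ 0,  0, -4]
(up to reordering of blocks).

Per-block formulas:
  For a 3×3 Jordan block J_3(-4): exp(t · J_3(-4)) = e^(-4t)·(I + t·N + (t^2/2)·N^2), where N is the 3×3 nilpotent shift.

After assembling e^{tJ} and conjugating by P, we get:

e^{tM} =
  [2*t*exp(-4*t) + exp(-4*t), t^2*exp(-4*t)/2, -t^2*exp(-4*t)/2 + t*exp(-4*t)]
  [-4*t*exp(-4*t), -t^2*exp(-4*t) + t*exp(-4*t) + exp(-4*t), t^2*exp(-4*t) - 3*t*exp(-4*t)]
  [-4*t*exp(-4*t), -t^2*exp(-4*t) + t*exp(-4*t), t^2*exp(-4*t) - 3*t*exp(-4*t) + exp(-4*t)]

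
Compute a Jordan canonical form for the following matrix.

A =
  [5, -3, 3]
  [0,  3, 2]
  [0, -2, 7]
J_2(5) ⊕ J_1(5)

The characteristic polynomial is
  det(x·I − A) = x^3 - 15*x^2 + 75*x - 125 = (x - 5)^3

Eigenvalues and multiplicities (the geometric multiplicity of λ is n − rank(A − λI), which equals the number of Jordan blocks for λ):
  λ = 5: algebraic multiplicity = 3, geometric multiplicity = 2

Determining the block sizes for each eigenvalue:
  λ = 5: 2 blocks summing to 3 forces exactly one block of size 2 and the rest size 1 → block sizes [2, 1]

Assembling the blocks gives a Jordan form
J =
  [5, 1, 0]
  [0, 5, 0]
  [0, 0, 5]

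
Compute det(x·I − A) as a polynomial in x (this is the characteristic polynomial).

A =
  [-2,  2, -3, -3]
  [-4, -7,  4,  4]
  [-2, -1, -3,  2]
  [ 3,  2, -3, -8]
x^4 + 20*x^3 + 150*x^2 + 500*x + 625

Expanding det(x·I − A) (e.g. by cofactor expansion or by noting that A is similar to its Jordan form J, which has the same characteristic polynomial as A) gives
  χ_A(x) = x^4 + 20*x^3 + 150*x^2 + 500*x + 625
which factors as (x + 5)^4. The eigenvalues (with algebraic multiplicities) are λ = -5 with multiplicity 4.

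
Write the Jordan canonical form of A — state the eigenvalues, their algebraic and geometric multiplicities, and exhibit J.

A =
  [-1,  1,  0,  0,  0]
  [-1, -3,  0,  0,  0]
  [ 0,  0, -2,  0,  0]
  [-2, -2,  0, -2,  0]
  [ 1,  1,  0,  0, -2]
J_2(-2) ⊕ J_1(-2) ⊕ J_1(-2) ⊕ J_1(-2)

The characteristic polynomial is
  det(x·I − A) = x^5 + 10*x^4 + 40*x^3 + 80*x^2 + 80*x + 32 = (x + 2)^5

Eigenvalues and multiplicities (the geometric multiplicity of λ is n − rank(A − λI), which equals the number of Jordan blocks for λ):
  λ = -2: algebraic multiplicity = 5, geometric multiplicity = 4

Determining the block sizes for each eigenvalue:
  λ = -2: 4 blocks summing to 5 forces exactly one block of size 2 and the rest size 1 → block sizes [2, 1, 1, 1]

Assembling the blocks gives a Jordan form
J =
  [-2,  1,  0,  0,  0]
  [ 0, -2,  0,  0,  0]
  [ 0,  0, -2,  0,  0]
  [ 0,  0,  0, -2,  0]
  [ 0,  0,  0,  0, -2]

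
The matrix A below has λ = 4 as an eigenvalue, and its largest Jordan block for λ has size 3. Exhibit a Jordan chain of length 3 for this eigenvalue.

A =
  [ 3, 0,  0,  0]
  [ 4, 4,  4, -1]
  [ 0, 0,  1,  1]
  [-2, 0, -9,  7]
A Jordan chain for λ = 4 of length 3:
v_1 = (0, -3, 0, 0)ᵀ
v_2 = (0, 4, -3, -9)ᵀ
v_3 = (0, 0, 1, 0)ᵀ

Let N = A − (4)·I. We want v_3 with N^3 v_3 = 0 but N^2 v_3 ≠ 0; then v_{j-1} := N · v_j for j = 3, …, 2.

Pick v_3 = (0, 0, 1, 0)ᵀ.
Then v_2 = N · v_3 = (0, 4, -3, -9)ᵀ.
Then v_1 = N · v_2 = (0, -3, 0, 0)ᵀ.

Sanity check: (A − (4)·I) v_1 = (0, 0, 0, 0)ᵀ = 0. ✓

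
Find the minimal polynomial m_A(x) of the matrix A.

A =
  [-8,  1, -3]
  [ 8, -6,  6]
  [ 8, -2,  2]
x^2 + 8*x + 16

The characteristic polynomial is χ_A(x) = (x + 4)^3, so the eigenvalues are known. The minimal polynomial is
  m_A(x) = Π_λ (x − λ)^{k_λ}
where k_λ is the size of the *largest* Jordan block for λ (equivalently, the smallest k with (A − λI)^k v = 0 for every generalised eigenvector v of λ).

  λ = -4: largest Jordan block has size 2, contributing (x + 4)^2

So m_A(x) = (x + 4)^2 = x^2 + 8*x + 16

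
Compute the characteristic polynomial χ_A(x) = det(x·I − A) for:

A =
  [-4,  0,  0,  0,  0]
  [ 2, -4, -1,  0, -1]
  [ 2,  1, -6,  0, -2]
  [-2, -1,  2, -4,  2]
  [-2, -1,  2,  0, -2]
x^5 + 20*x^4 + 160*x^3 + 640*x^2 + 1280*x + 1024

Expanding det(x·I − A) (e.g. by cofactor expansion or by noting that A is similar to its Jordan form J, which has the same characteristic polynomial as A) gives
  χ_A(x) = x^5 + 20*x^4 + 160*x^3 + 640*x^2 + 1280*x + 1024
which factors as (x + 4)^5. The eigenvalues (with algebraic multiplicities) are λ = -4 with multiplicity 5.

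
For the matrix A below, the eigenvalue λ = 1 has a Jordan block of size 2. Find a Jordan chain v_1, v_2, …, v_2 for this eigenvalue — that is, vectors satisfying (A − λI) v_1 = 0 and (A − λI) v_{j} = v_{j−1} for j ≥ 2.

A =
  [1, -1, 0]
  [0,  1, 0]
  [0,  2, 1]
A Jordan chain for λ = 1 of length 2:
v_1 = (-1, 0, 2)ᵀ
v_2 = (0, 1, 0)ᵀ

Let N = A − (1)·I. We want v_2 with N^2 v_2 = 0 but N^1 v_2 ≠ 0; then v_{j-1} := N · v_j for j = 2, …, 2.

Pick v_2 = (0, 1, 0)ᵀ.
Then v_1 = N · v_2 = (-1, 0, 2)ᵀ.

Sanity check: (A − (1)·I) v_1 = (0, 0, 0)ᵀ = 0. ✓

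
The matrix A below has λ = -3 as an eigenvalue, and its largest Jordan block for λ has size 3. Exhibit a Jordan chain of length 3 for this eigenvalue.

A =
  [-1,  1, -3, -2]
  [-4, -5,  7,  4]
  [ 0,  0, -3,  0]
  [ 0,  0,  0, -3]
A Jordan chain for λ = -3 of length 3:
v_1 = (1, -2, 0, 0)ᵀ
v_2 = (-3, 7, 0, 0)ᵀ
v_3 = (0, 0, 1, 0)ᵀ

Let N = A − (-3)·I. We want v_3 with N^3 v_3 = 0 but N^2 v_3 ≠ 0; then v_{j-1} := N · v_j for j = 3, …, 2.

Pick v_3 = (0, 0, 1, 0)ᵀ.
Then v_2 = N · v_3 = (-3, 7, 0, 0)ᵀ.
Then v_1 = N · v_2 = (1, -2, 0, 0)ᵀ.

Sanity check: (A − (-3)·I) v_1 = (0, 0, 0, 0)ᵀ = 0. ✓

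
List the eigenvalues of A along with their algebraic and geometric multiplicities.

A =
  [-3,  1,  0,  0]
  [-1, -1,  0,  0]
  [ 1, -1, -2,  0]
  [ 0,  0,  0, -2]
λ = -2: alg = 4, geom = 3

Step 1 — factor the characteristic polynomial to read off the algebraic multiplicities:
  χ_A(x) = (x + 2)^4

Step 2 — compute geometric multiplicities via the rank-nullity identity g(λ) = n − rank(A − λI):
  rank(A − (-2)·I) = 1, so dim ker(A − (-2)·I) = n − 1 = 3

Summary:
  λ = -2: algebraic multiplicity = 4, geometric multiplicity = 3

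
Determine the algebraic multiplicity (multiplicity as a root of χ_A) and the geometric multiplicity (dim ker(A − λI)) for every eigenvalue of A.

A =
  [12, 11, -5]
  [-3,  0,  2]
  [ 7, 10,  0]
λ = 4: alg = 3, geom = 1

Step 1 — factor the characteristic polynomial to read off the algebraic multiplicities:
  χ_A(x) = (x - 4)^3

Step 2 — compute geometric multiplicities via the rank-nullity identity g(λ) = n − rank(A − λI):
  rank(A − (4)·I) = 2, so dim ker(A − (4)·I) = n − 2 = 1

Summary:
  λ = 4: algebraic multiplicity = 3, geometric multiplicity = 1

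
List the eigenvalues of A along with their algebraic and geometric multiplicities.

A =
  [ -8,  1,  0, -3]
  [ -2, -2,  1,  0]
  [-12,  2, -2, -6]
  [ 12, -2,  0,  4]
λ = -2: alg = 4, geom = 2

Step 1 — factor the characteristic polynomial to read off the algebraic multiplicities:
  χ_A(x) = (x + 2)^4

Step 2 — compute geometric multiplicities via the rank-nullity identity g(λ) = n − rank(A − λI):
  rank(A − (-2)·I) = 2, so dim ker(A − (-2)·I) = n − 2 = 2

Summary:
  λ = -2: algebraic multiplicity = 4, geometric multiplicity = 2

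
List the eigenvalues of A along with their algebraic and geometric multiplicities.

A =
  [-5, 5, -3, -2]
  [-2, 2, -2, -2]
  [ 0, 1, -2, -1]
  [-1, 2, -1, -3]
λ = -2: alg = 4, geom = 2

Step 1 — factor the characteristic polynomial to read off the algebraic multiplicities:
  χ_A(x) = (x + 2)^4

Step 2 — compute geometric multiplicities via the rank-nullity identity g(λ) = n − rank(A − λI):
  rank(A − (-2)·I) = 2, so dim ker(A − (-2)·I) = n − 2 = 2

Summary:
  λ = -2: algebraic multiplicity = 4, geometric multiplicity = 2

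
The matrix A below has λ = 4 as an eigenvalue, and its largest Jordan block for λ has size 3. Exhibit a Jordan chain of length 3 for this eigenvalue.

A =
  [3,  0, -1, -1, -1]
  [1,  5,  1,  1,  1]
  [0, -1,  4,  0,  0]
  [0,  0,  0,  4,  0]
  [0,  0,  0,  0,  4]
A Jordan chain for λ = 4 of length 3:
v_1 = (1, 0, -1, 0, 0)ᵀ
v_2 = (-1, 1, 0, 0, 0)ᵀ
v_3 = (1, 0, 0, 0, 0)ᵀ

Let N = A − (4)·I. We want v_3 with N^3 v_3 = 0 but N^2 v_3 ≠ 0; then v_{j-1} := N · v_j for j = 3, …, 2.

Pick v_3 = (1, 0, 0, 0, 0)ᵀ.
Then v_2 = N · v_3 = (-1, 1, 0, 0, 0)ᵀ.
Then v_1 = N · v_2 = (1, 0, -1, 0, 0)ᵀ.

Sanity check: (A − (4)·I) v_1 = (0, 0, 0, 0, 0)ᵀ = 0. ✓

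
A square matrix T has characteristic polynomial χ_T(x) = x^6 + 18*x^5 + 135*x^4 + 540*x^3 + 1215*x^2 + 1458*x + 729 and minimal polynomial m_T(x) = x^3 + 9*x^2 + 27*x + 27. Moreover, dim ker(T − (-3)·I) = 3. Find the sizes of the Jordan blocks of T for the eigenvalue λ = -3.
Block sizes for λ = -3: [3, 2, 1]

Step 1 — from the characteristic polynomial, algebraic multiplicity of λ = -3 is 6. From dim ker(T − (-3)·I) = 3, there are exactly 3 Jordan blocks for λ = -3.
Step 2 — from the minimal polynomial, the factor (x + 3)^3 tells us the largest block for λ = -3 has size 3.
Step 3 — with total size 6, 3 blocks, and largest block 3, the block sizes (in nonincreasing order) are [3, 2, 1].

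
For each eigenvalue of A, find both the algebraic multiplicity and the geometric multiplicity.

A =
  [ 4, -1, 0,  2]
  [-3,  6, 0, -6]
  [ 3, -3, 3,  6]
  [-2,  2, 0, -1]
λ = 3: alg = 4, geom = 3

Step 1 — factor the characteristic polynomial to read off the algebraic multiplicities:
  χ_A(x) = (x - 3)^4

Step 2 — compute geometric multiplicities via the rank-nullity identity g(λ) = n − rank(A − λI):
  rank(A − (3)·I) = 1, so dim ker(A − (3)·I) = n − 1 = 3

Summary:
  λ = 3: algebraic multiplicity = 4, geometric multiplicity = 3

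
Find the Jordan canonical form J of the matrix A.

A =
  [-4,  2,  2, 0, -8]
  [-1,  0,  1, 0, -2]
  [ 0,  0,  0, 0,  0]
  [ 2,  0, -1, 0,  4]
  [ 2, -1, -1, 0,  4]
J_3(0) ⊕ J_2(0)

The characteristic polynomial is
  det(x·I − A) = x^5

Eigenvalues and multiplicities (the geometric multiplicity of λ is n − rank(A − λI), which equals the number of Jordan blocks for λ):
  λ = 0: algebraic multiplicity = 5, geometric multiplicity = 2

Determining the block sizes for each eigenvalue:
  λ = 0: with am = 5 and gm = 2, the partition is not yet determined (e.g. several partitions of 5 into 2 parts exist). Let N = A − (0)·I. Computing rank(N^1) = 3, rank(N^2) = 1, rank(N^3) = 0; the number of blocks of size ≥ j is rank(N^{j−1}) − rank(N^j), giving [2, 2, 1]. So we have 1 block(s) of size 3, 1 block(s) of size 2 → block sizes [3, 2]

Assembling the blocks gives a Jordan form
J =
  [0, 1, 0, 0, 0]
  [0, 0, 1, 0, 0]
  [0, 0, 0, 0, 0]
  [0, 0, 0, 0, 1]
  [0, 0, 0, 0, 0]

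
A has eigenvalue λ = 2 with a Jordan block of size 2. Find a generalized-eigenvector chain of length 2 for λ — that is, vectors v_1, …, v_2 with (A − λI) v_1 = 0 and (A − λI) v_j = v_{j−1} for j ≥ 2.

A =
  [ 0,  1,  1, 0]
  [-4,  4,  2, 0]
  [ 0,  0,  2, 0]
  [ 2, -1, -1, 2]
A Jordan chain for λ = 2 of length 2:
v_1 = (-2, -4, 0, 2)ᵀ
v_2 = (1, 0, 0, 0)ᵀ

Let N = A − (2)·I. We want v_2 with N^2 v_2 = 0 but N^1 v_2 ≠ 0; then v_{j-1} := N · v_j for j = 2, …, 2.

Pick v_2 = (1, 0, 0, 0)ᵀ.
Then v_1 = N · v_2 = (-2, -4, 0, 2)ᵀ.

Sanity check: (A − (2)·I) v_1 = (0, 0, 0, 0)ᵀ = 0. ✓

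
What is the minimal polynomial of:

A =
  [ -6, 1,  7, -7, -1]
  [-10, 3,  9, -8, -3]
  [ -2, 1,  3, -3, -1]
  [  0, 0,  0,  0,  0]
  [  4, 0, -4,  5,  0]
x^5 - 12*x^3 + 16*x^2

The characteristic polynomial is χ_A(x) = x^2*(x - 2)^2*(x + 4), so the eigenvalues are known. The minimal polynomial is
  m_A(x) = Π_λ (x − λ)^{k_λ}
where k_λ is the size of the *largest* Jordan block for λ (equivalently, the smallest k with (A − λI)^k v = 0 for every generalised eigenvector v of λ).

  λ = -4: largest Jordan block has size 1, contributing (x + 4)
  λ = 0: largest Jordan block has size 2, contributing (x − 0)^2
  λ = 2: largest Jordan block has size 2, contributing (x − 2)^2

So m_A(x) = x^2*(x - 2)^2*(x + 4) = x^5 - 12*x^3 + 16*x^2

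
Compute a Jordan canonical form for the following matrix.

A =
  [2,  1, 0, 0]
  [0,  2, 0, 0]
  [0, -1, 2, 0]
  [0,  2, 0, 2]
J_2(2) ⊕ J_1(2) ⊕ J_1(2)

The characteristic polynomial is
  det(x·I − A) = x^4 - 8*x^3 + 24*x^2 - 32*x + 16 = (x - 2)^4

Eigenvalues and multiplicities (the geometric multiplicity of λ is n − rank(A − λI), which equals the number of Jordan blocks for λ):
  λ = 2: algebraic multiplicity = 4, geometric multiplicity = 3

Determining the block sizes for each eigenvalue:
  λ = 2: 3 blocks summing to 4 forces exactly one block of size 2 and the rest size 1 → block sizes [2, 1, 1]

Assembling the blocks gives a Jordan form
J =
  [2, 1, 0, 0]
  [0, 2, 0, 0]
  [0, 0, 2, 0]
  [0, 0, 0, 2]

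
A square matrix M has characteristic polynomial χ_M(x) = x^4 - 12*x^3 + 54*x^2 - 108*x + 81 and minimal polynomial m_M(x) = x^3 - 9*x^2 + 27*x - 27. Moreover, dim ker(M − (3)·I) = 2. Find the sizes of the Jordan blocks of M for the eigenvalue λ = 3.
Block sizes for λ = 3: [3, 1]

Step 1 — from the characteristic polynomial, algebraic multiplicity of λ = 3 is 4. From dim ker(M − (3)·I) = 2, there are exactly 2 Jordan blocks for λ = 3.
Step 2 — from the minimal polynomial, the factor (x − 3)^3 tells us the largest block for λ = 3 has size 3.
Step 3 — with total size 4, 2 blocks, and largest block 3, the block sizes (in nonincreasing order) are [3, 1].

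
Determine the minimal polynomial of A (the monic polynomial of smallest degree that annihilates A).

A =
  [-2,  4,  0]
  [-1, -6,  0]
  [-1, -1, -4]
x^3 + 12*x^2 + 48*x + 64

The characteristic polynomial is χ_A(x) = (x + 4)^3, so the eigenvalues are known. The minimal polynomial is
  m_A(x) = Π_λ (x − λ)^{k_λ}
where k_λ is the size of the *largest* Jordan block for λ (equivalently, the smallest k with (A − λI)^k v = 0 for every generalised eigenvector v of λ).

  λ = -4: largest Jordan block has size 3, contributing (x + 4)^3

So m_A(x) = (x + 4)^3 = x^3 + 12*x^2 + 48*x + 64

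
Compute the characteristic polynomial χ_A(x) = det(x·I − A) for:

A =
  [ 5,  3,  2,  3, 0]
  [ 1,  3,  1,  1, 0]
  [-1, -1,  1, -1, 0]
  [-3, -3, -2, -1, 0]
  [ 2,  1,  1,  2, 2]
x^5 - 10*x^4 + 40*x^3 - 80*x^2 + 80*x - 32

Expanding det(x·I − A) (e.g. by cofactor expansion or by noting that A is similar to its Jordan form J, which has the same characteristic polynomial as A) gives
  χ_A(x) = x^5 - 10*x^4 + 40*x^3 - 80*x^2 + 80*x - 32
which factors as (x - 2)^5. The eigenvalues (with algebraic multiplicities) are λ = 2 with multiplicity 5.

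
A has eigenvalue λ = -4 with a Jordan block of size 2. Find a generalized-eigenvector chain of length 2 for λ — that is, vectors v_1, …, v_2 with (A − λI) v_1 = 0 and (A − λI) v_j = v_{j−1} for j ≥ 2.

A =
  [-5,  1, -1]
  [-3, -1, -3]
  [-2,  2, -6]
A Jordan chain for λ = -4 of length 2:
v_1 = (-1, -3, -2)ᵀ
v_2 = (1, 0, 0)ᵀ

Let N = A − (-4)·I. We want v_2 with N^2 v_2 = 0 but N^1 v_2 ≠ 0; then v_{j-1} := N · v_j for j = 2, …, 2.

Pick v_2 = (1, 0, 0)ᵀ.
Then v_1 = N · v_2 = (-1, -3, -2)ᵀ.

Sanity check: (A − (-4)·I) v_1 = (0, 0, 0)ᵀ = 0. ✓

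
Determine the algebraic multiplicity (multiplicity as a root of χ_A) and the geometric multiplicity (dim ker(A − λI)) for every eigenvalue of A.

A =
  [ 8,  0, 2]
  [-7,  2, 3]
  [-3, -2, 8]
λ = 6: alg = 3, geom = 1

Step 1 — factor the characteristic polynomial to read off the algebraic multiplicities:
  χ_A(x) = (x - 6)^3

Step 2 — compute geometric multiplicities via the rank-nullity identity g(λ) = n − rank(A − λI):
  rank(A − (6)·I) = 2, so dim ker(A − (6)·I) = n − 2 = 1

Summary:
  λ = 6: algebraic multiplicity = 3, geometric multiplicity = 1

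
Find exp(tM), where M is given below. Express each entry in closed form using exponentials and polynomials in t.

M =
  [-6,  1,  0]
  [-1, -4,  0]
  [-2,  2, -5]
e^{tM} =
  [-t*exp(-5*t) + exp(-5*t), t*exp(-5*t), 0]
  [-t*exp(-5*t), t*exp(-5*t) + exp(-5*t), 0]
  [-2*t*exp(-5*t), 2*t*exp(-5*t), exp(-5*t)]

Strategy: write M = P · J · P⁻¹ where J is a Jordan canonical form, so e^{tM} = P · e^{tJ} · P⁻¹, and e^{tJ} can be computed block-by-block.

M has Jordan form
J =
  [-5,  1,  0]
  [ 0, -5,  0]
  [ 0,  0, -5]
(up to reordering of blocks).

Per-block formulas:
  For a 2×2 Jordan block J_2(-5): exp(t · J_2(-5)) = e^(-5t)·(I + t·N), where N is the 2×2 nilpotent shift.
  For a 1×1 block at λ = -5: exp(t · [-5]) = [e^(-5t)].

After assembling e^{tJ} and conjugating by P, we get:

e^{tM} =
  [-t*exp(-5*t) + exp(-5*t), t*exp(-5*t), 0]
  [-t*exp(-5*t), t*exp(-5*t) + exp(-5*t), 0]
  [-2*t*exp(-5*t), 2*t*exp(-5*t), exp(-5*t)]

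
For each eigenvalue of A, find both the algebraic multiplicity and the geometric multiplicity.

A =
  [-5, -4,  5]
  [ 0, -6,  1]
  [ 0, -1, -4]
λ = -5: alg = 3, geom = 1

Step 1 — factor the characteristic polynomial to read off the algebraic multiplicities:
  χ_A(x) = (x + 5)^3

Step 2 — compute geometric multiplicities via the rank-nullity identity g(λ) = n − rank(A − λI):
  rank(A − (-5)·I) = 2, so dim ker(A − (-5)·I) = n − 2 = 1

Summary:
  λ = -5: algebraic multiplicity = 3, geometric multiplicity = 1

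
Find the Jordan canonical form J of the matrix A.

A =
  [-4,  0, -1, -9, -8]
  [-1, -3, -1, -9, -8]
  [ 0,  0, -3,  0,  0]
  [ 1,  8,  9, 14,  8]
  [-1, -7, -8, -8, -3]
J_2(-3) ⊕ J_1(-3) ⊕ J_2(5)

The characteristic polynomial is
  det(x·I − A) = x^5 - x^4 - 38*x^3 - 18*x^2 + 405*x + 675 = (x - 5)^2*(x + 3)^3

Eigenvalues and multiplicities (the geometric multiplicity of λ is n − rank(A − λI), which equals the number of Jordan blocks for λ):
  λ = -3: algebraic multiplicity = 3, geometric multiplicity = 2
  λ = 5: algebraic multiplicity = 2, geometric multiplicity = 1

Determining the block sizes for each eigenvalue:
  λ = -3: 2 blocks summing to 3 forces exactly one block of size 2 and the rest size 1 → block sizes [2, 1]
  λ = 5: one block (gm = 1), so the single block has size am = 2 → block sizes [2]

Assembling the blocks gives a Jordan form
J =
  [-3,  1,  0, 0, 0]
  [ 0, -3,  0, 0, 0]
  [ 0,  0, -3, 0, 0]
  [ 0,  0,  0, 5, 1]
  [ 0,  0,  0, 0, 5]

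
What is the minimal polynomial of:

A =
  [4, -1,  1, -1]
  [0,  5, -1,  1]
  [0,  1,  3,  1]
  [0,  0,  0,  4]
x^2 - 8*x + 16

The characteristic polynomial is χ_A(x) = (x - 4)^4, so the eigenvalues are known. The minimal polynomial is
  m_A(x) = Π_λ (x − λ)^{k_λ}
where k_λ is the size of the *largest* Jordan block for λ (equivalently, the smallest k with (A − λI)^k v = 0 for every generalised eigenvector v of λ).

  λ = 4: largest Jordan block has size 2, contributing (x − 4)^2

So m_A(x) = (x - 4)^2 = x^2 - 8*x + 16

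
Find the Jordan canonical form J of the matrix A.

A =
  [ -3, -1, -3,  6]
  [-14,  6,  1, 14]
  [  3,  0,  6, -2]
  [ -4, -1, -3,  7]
J_1(1) ⊕ J_3(5)

The characteristic polynomial is
  det(x·I − A) = x^4 - 16*x^3 + 90*x^2 - 200*x + 125 = (x - 5)^3*(x - 1)

Eigenvalues and multiplicities (the geometric multiplicity of λ is n − rank(A − λI), which equals the number of Jordan blocks for λ):
  λ = 1: algebraic multiplicity = 1, geometric multiplicity = 1
  λ = 5: algebraic multiplicity = 3, geometric multiplicity = 1

Determining the block sizes for each eigenvalue:
  λ = 1: one block (gm = 1), so the single block has size am = 1 → block sizes [1]
  λ = 5: one block (gm = 1), so the single block has size am = 3 → block sizes [3]

Assembling the blocks gives a Jordan form
J =
  [1, 0, 0, 0]
  [0, 5, 1, 0]
  [0, 0, 5, 1]
  [0, 0, 0, 5]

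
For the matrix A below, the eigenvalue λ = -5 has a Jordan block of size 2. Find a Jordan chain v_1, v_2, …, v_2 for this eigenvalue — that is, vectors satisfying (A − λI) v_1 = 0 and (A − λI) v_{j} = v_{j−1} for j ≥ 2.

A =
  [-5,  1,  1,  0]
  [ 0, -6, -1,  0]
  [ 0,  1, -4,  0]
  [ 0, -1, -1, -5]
A Jordan chain for λ = -5 of length 2:
v_1 = (1, -1, 1, -1)ᵀ
v_2 = (0, 1, 0, 0)ᵀ

Let N = A − (-5)·I. We want v_2 with N^2 v_2 = 0 but N^1 v_2 ≠ 0; then v_{j-1} := N · v_j for j = 2, …, 2.

Pick v_2 = (0, 1, 0, 0)ᵀ.
Then v_1 = N · v_2 = (1, -1, 1, -1)ᵀ.

Sanity check: (A − (-5)·I) v_1 = (0, 0, 0, 0)ᵀ = 0. ✓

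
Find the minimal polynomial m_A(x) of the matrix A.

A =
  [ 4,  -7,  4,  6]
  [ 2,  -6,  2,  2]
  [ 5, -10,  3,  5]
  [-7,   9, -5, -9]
x^2 + 4*x + 4

The characteristic polynomial is χ_A(x) = (x + 2)^4, so the eigenvalues are known. The minimal polynomial is
  m_A(x) = Π_λ (x − λ)^{k_λ}
where k_λ is the size of the *largest* Jordan block for λ (equivalently, the smallest k with (A − λI)^k v = 0 for every generalised eigenvector v of λ).

  λ = -2: largest Jordan block has size 2, contributing (x + 2)^2

So m_A(x) = (x + 2)^2 = x^2 + 4*x + 4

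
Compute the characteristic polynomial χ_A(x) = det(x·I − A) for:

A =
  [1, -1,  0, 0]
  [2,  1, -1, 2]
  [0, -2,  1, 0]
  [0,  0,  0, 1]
x^4 - 4*x^3 + 6*x^2 - 4*x + 1

Expanding det(x·I − A) (e.g. by cofactor expansion or by noting that A is similar to its Jordan form J, which has the same characteristic polynomial as A) gives
  χ_A(x) = x^4 - 4*x^3 + 6*x^2 - 4*x + 1
which factors as (x - 1)^4. The eigenvalues (with algebraic multiplicities) are λ = 1 with multiplicity 4.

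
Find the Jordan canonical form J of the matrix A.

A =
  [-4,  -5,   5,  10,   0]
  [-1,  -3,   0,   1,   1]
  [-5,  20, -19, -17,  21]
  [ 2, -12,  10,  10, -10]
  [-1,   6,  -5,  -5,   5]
J_2(-4) ⊕ J_1(-4) ⊕ J_1(0) ⊕ J_1(1)

The characteristic polynomial is
  det(x·I − A) = x^5 + 11*x^4 + 36*x^3 + 16*x^2 - 64*x = x*(x - 1)*(x + 4)^3

Eigenvalues and multiplicities (the geometric multiplicity of λ is n − rank(A − λI), which equals the number of Jordan blocks for λ):
  λ = -4: algebraic multiplicity = 3, geometric multiplicity = 2
  λ = 0: algebraic multiplicity = 1, geometric multiplicity = 1
  λ = 1: algebraic multiplicity = 1, geometric multiplicity = 1

Determining the block sizes for each eigenvalue:
  λ = -4: 2 blocks summing to 3 forces exactly one block of size 2 and the rest size 1 → block sizes [2, 1]
  λ = 0: one block (gm = 1), so the single block has size am = 1 → block sizes [1]
  λ = 1: one block (gm = 1), so the single block has size am = 1 → block sizes [1]

Assembling the blocks gives a Jordan form
J =
  [-4,  1,  0, 0, 0]
  [ 0, -4,  0, 0, 0]
  [ 0,  0, -4, 0, 0]
  [ 0,  0,  0, 0, 0]
  [ 0,  0,  0, 0, 1]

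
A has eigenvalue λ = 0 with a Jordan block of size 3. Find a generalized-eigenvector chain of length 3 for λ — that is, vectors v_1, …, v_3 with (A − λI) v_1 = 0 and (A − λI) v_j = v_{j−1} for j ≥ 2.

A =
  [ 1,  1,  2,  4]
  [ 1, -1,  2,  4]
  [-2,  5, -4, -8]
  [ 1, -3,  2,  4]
A Jordan chain for λ = 0 of length 3:
v_1 = (2, 0, 3, -2)ᵀ
v_2 = (1, 1, -2, 1)ᵀ
v_3 = (1, 0, 0, 0)ᵀ

Let N = A − (0)·I. We want v_3 with N^3 v_3 = 0 but N^2 v_3 ≠ 0; then v_{j-1} := N · v_j for j = 3, …, 2.

Pick v_3 = (1, 0, 0, 0)ᵀ.
Then v_2 = N · v_3 = (1, 1, -2, 1)ᵀ.
Then v_1 = N · v_2 = (2, 0, 3, -2)ᵀ.

Sanity check: (A − (0)·I) v_1 = (0, 0, 0, 0)ᵀ = 0. ✓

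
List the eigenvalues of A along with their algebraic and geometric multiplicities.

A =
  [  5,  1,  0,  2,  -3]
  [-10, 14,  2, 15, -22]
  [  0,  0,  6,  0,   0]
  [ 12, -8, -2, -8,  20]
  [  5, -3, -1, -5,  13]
λ = 6: alg = 5, geom = 2

Step 1 — factor the characteristic polynomial to read off the algebraic multiplicities:
  χ_A(x) = (x - 6)^5

Step 2 — compute geometric multiplicities via the rank-nullity identity g(λ) = n − rank(A − λI):
  rank(A − (6)·I) = 3, so dim ker(A − (6)·I) = n − 3 = 2

Summary:
  λ = 6: algebraic multiplicity = 5, geometric multiplicity = 2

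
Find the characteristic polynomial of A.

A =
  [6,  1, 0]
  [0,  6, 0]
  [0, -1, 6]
x^3 - 18*x^2 + 108*x - 216

Expanding det(x·I − A) (e.g. by cofactor expansion or by noting that A is similar to its Jordan form J, which has the same characteristic polynomial as A) gives
  χ_A(x) = x^3 - 18*x^2 + 108*x - 216
which factors as (x - 6)^3. The eigenvalues (with algebraic multiplicities) are λ = 6 with multiplicity 3.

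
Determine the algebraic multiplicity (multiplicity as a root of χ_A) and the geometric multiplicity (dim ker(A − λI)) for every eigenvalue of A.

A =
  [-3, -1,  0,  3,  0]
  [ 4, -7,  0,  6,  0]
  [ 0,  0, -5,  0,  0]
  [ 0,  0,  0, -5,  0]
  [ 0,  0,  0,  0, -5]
λ = -5: alg = 5, geom = 4

Step 1 — factor the characteristic polynomial to read off the algebraic multiplicities:
  χ_A(x) = (x + 5)^5

Step 2 — compute geometric multiplicities via the rank-nullity identity g(λ) = n − rank(A − λI):
  rank(A − (-5)·I) = 1, so dim ker(A − (-5)·I) = n − 1 = 4

Summary:
  λ = -5: algebraic multiplicity = 5, geometric multiplicity = 4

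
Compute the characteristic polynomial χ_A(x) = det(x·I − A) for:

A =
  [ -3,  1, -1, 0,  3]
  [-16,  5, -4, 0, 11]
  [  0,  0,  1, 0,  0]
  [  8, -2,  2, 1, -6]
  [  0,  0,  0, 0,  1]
x^5 - 5*x^4 + 10*x^3 - 10*x^2 + 5*x - 1

Expanding det(x·I − A) (e.g. by cofactor expansion or by noting that A is similar to its Jordan form J, which has the same characteristic polynomial as A) gives
  χ_A(x) = x^5 - 5*x^4 + 10*x^3 - 10*x^2 + 5*x - 1
which factors as (x - 1)^5. The eigenvalues (with algebraic multiplicities) are λ = 1 with multiplicity 5.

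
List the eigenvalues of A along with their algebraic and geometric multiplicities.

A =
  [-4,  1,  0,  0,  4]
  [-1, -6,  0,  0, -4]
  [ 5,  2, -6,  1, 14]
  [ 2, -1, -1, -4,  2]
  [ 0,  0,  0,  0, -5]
λ = -5: alg = 5, geom = 3

Step 1 — factor the characteristic polynomial to read off the algebraic multiplicities:
  χ_A(x) = (x + 5)^5

Step 2 — compute geometric multiplicities via the rank-nullity identity g(λ) = n − rank(A − λI):
  rank(A − (-5)·I) = 2, so dim ker(A − (-5)·I) = n − 2 = 3

Summary:
  λ = -5: algebraic multiplicity = 5, geometric multiplicity = 3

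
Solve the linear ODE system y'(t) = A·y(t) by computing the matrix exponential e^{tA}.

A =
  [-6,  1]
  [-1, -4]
e^{tA} =
  [-t*exp(-5*t) + exp(-5*t), t*exp(-5*t)]
  [-t*exp(-5*t), t*exp(-5*t) + exp(-5*t)]

Strategy: write A = P · J · P⁻¹ where J is a Jordan canonical form, so e^{tA} = P · e^{tJ} · P⁻¹, and e^{tJ} can be computed block-by-block.

A has Jordan form
J =
  [-5,  1]
  [ 0, -5]
(up to reordering of blocks).

Per-block formulas:
  For a 2×2 Jordan block J_2(-5): exp(t · J_2(-5)) = e^(-5t)·(I + t·N), where N is the 2×2 nilpotent shift.

After assembling e^{tJ} and conjugating by P, we get:

e^{tA} =
  [-t*exp(-5*t) + exp(-5*t), t*exp(-5*t)]
  [-t*exp(-5*t), t*exp(-5*t) + exp(-5*t)]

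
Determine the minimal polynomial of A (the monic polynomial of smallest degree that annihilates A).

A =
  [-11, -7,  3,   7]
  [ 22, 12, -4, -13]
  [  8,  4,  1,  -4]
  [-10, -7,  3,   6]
x^4 - 8*x^3 + 18*x^2 - 27

The characteristic polynomial is χ_A(x) = (x - 3)^3*(x + 1), so the eigenvalues are known. The minimal polynomial is
  m_A(x) = Π_λ (x − λ)^{k_λ}
where k_λ is the size of the *largest* Jordan block for λ (equivalently, the smallest k with (A − λI)^k v = 0 for every generalised eigenvector v of λ).

  λ = -1: largest Jordan block has size 1, contributing (x + 1)
  λ = 3: largest Jordan block has size 3, contributing (x − 3)^3

So m_A(x) = (x - 3)^3*(x + 1) = x^4 - 8*x^3 + 18*x^2 - 27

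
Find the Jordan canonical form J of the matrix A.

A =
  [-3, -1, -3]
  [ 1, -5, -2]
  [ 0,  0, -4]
J_3(-4)

The characteristic polynomial is
  det(x·I − A) = x^3 + 12*x^2 + 48*x + 64 = (x + 4)^3

Eigenvalues and multiplicities (the geometric multiplicity of λ is n − rank(A − λI), which equals the number of Jordan blocks for λ):
  λ = -4: algebraic multiplicity = 3, geometric multiplicity = 1

Determining the block sizes for each eigenvalue:
  λ = -4: one block (gm = 1), so the single block has size am = 3 → block sizes [3]

Assembling the blocks gives a Jordan form
J =
  [-4,  1,  0]
  [ 0, -4,  1]
  [ 0,  0, -4]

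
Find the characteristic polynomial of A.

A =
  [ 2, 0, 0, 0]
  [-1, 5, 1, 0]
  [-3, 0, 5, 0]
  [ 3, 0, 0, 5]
x^4 - 17*x^3 + 105*x^2 - 275*x + 250

Expanding det(x·I − A) (e.g. by cofactor expansion or by noting that A is similar to its Jordan form J, which has the same characteristic polynomial as A) gives
  χ_A(x) = x^4 - 17*x^3 + 105*x^2 - 275*x + 250
which factors as (x - 5)^3*(x - 2). The eigenvalues (with algebraic multiplicities) are λ = 2 with multiplicity 1, λ = 5 with multiplicity 3.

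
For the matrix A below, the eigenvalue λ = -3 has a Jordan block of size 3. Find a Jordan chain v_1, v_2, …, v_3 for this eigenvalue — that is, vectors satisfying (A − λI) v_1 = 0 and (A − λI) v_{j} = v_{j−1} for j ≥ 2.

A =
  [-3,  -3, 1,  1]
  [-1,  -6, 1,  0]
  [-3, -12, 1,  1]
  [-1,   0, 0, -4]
A Jordan chain for λ = -3 of length 3:
v_1 = (-1, 0, -1, 1)ᵀ
v_2 = (0, -1, -3, -1)ᵀ
v_3 = (1, 0, 0, 0)ᵀ

Let N = A − (-3)·I. We want v_3 with N^3 v_3 = 0 but N^2 v_3 ≠ 0; then v_{j-1} := N · v_j for j = 3, …, 2.

Pick v_3 = (1, 0, 0, 0)ᵀ.
Then v_2 = N · v_3 = (0, -1, -3, -1)ᵀ.
Then v_1 = N · v_2 = (-1, 0, -1, 1)ᵀ.

Sanity check: (A − (-3)·I) v_1 = (0, 0, 0, 0)ᵀ = 0. ✓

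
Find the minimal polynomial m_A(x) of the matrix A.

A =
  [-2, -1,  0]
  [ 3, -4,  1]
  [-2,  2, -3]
x^3 + 9*x^2 + 27*x + 27

The characteristic polynomial is χ_A(x) = (x + 3)^3, so the eigenvalues are known. The minimal polynomial is
  m_A(x) = Π_λ (x − λ)^{k_λ}
where k_λ is the size of the *largest* Jordan block for λ (equivalently, the smallest k with (A − λI)^k v = 0 for every generalised eigenvector v of λ).

  λ = -3: largest Jordan block has size 3, contributing (x + 3)^3

So m_A(x) = (x + 3)^3 = x^3 + 9*x^2 + 27*x + 27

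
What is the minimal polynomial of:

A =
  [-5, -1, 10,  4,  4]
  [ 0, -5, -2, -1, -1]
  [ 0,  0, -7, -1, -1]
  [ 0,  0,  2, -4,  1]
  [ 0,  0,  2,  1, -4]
x^3 + 15*x^2 + 75*x + 125

The characteristic polynomial is χ_A(x) = (x + 5)^5, so the eigenvalues are known. The minimal polynomial is
  m_A(x) = Π_λ (x − λ)^{k_λ}
where k_λ is the size of the *largest* Jordan block for λ (equivalently, the smallest k with (A − λI)^k v = 0 for every generalised eigenvector v of λ).

  λ = -5: largest Jordan block has size 3, contributing (x + 5)^3

So m_A(x) = (x + 5)^3 = x^3 + 15*x^2 + 75*x + 125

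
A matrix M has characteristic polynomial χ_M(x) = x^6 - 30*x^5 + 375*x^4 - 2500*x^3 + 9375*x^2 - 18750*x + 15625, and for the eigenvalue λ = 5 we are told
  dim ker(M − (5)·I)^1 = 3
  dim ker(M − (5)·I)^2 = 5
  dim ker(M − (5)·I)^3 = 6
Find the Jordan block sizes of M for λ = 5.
Block sizes for λ = 5: [3, 2, 1]

From the dimensions of kernels of powers, the number of Jordan blocks of size at least j is d_j − d_{j−1} where d_j = dim ker(N^j) (with d_0 = 0). Computing the differences gives [3, 2, 1].
The number of blocks of size exactly k is (#blocks of size ≥ k) − (#blocks of size ≥ k + 1), so the partition is: 1 block(s) of size 1, 1 block(s) of size 2, 1 block(s) of size 3.
In nonincreasing order the block sizes are [3, 2, 1].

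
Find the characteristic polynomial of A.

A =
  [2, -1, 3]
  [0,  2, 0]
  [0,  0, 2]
x^3 - 6*x^2 + 12*x - 8

Expanding det(x·I − A) (e.g. by cofactor expansion or by noting that A is similar to its Jordan form J, which has the same characteristic polynomial as A) gives
  χ_A(x) = x^3 - 6*x^2 + 12*x - 8
which factors as (x - 2)^3. The eigenvalues (with algebraic multiplicities) are λ = 2 with multiplicity 3.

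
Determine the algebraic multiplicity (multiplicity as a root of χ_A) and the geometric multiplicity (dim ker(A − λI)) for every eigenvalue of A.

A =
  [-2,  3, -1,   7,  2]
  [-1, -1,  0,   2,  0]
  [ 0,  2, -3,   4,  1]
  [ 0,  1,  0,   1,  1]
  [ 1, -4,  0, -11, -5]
λ = -2: alg = 5, geom = 2

Step 1 — factor the characteristic polynomial to read off the algebraic multiplicities:
  χ_A(x) = (x + 2)^5

Step 2 — compute geometric multiplicities via the rank-nullity identity g(λ) = n − rank(A − λI):
  rank(A − (-2)·I) = 3, so dim ker(A − (-2)·I) = n − 3 = 2

Summary:
  λ = -2: algebraic multiplicity = 5, geometric multiplicity = 2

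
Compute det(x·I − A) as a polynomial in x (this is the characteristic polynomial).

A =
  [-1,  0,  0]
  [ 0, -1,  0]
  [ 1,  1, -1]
x^3 + 3*x^2 + 3*x + 1

Expanding det(x·I − A) (e.g. by cofactor expansion or by noting that A is similar to its Jordan form J, which has the same characteristic polynomial as A) gives
  χ_A(x) = x^3 + 3*x^2 + 3*x + 1
which factors as (x + 1)^3. The eigenvalues (with algebraic multiplicities) are λ = -1 with multiplicity 3.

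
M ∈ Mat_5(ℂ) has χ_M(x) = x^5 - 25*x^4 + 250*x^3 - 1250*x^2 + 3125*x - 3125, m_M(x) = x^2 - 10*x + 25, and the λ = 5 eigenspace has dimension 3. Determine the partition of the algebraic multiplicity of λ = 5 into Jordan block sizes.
Block sizes for λ = 5: [2, 2, 1]

Step 1 — from the characteristic polynomial, algebraic multiplicity of λ = 5 is 5. From dim ker(M − (5)·I) = 3, there are exactly 3 Jordan blocks for λ = 5.
Step 2 — from the minimal polynomial, the factor (x − 5)^2 tells us the largest block for λ = 5 has size 2.
Step 3 — with total size 5, 3 blocks, and largest block 2, the block sizes (in nonincreasing order) are [2, 2, 1].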